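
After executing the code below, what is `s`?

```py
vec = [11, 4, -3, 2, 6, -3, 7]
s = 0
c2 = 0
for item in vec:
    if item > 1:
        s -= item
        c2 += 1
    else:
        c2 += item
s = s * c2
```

30

item=11: >1, s = 0-11 = -11; c2=1
item=4: >1, s = (-11)-4 = -15; c2=2
item=-3: not >1; c2=-1
item=2: >1, s = (-15)-2 = -17; c2=0
item=6: >1, s = (-17)-6 = -23; c2=1
item=-3: not >1; c2=-2
item=7: >1, s = (-23)-7 = -30; c2=-1
s*c2 = (-30)*(-1) = 30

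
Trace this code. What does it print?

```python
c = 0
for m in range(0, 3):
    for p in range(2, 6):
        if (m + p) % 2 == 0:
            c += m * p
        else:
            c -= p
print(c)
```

m=0,p=2: even sum, c = 0+0 = 0
m=0,p=3: odd sum, c = 0-3 = -3
m=0,p=4: even sum, c = (-3)+0 = -3
m=0,p=5: odd sum, c = (-3)-5 = -8
m=1,p=2: odd sum, c = (-8)-2 = -10
m=1,p=3: even sum, c = (-10)+3 = -7
m=1,p=4: odd sum, c = (-7)-4 = -11
m=1,p=5: even sum, c = (-11)+5 = -6
m=2,p=2: even sum, c = (-6)+4 = -2
m=2,p=3: odd sum, c = (-2)-3 = -5
m=2,p=4: even sum, c = (-5)+8 = 3
m=2,p=5: odd sum, c = 3-5 = -2

-2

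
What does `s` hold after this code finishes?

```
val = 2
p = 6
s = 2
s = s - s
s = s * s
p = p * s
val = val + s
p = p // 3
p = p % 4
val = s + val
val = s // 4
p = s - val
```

s = 2-2 = 0
s = 0*0 = 0
p = 6*0 = 0
val = 2+0 = 2
p = 0//3 = 0
p = 0%4 = 0
val = 0+2 = 2
val = 0//4 = 0
p = 0-0 = 0

0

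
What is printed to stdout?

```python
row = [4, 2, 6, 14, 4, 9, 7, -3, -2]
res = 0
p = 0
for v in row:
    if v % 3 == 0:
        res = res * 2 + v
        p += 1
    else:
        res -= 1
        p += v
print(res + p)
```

44

v=4: not %3==0, res = 0-1 = -1; p=4
v=2: not %3==0, res = (-1)-1 = -2; p=6
v=6: %3==0, res = (-2)*2+6 = 2; p=7
v=14: not %3==0, res = 2-1 = 1; p=21
v=4: not %3==0, res = 1-1 = 0; p=25
v=9: %3==0, res = 0*2+9 = 9; p=26
v=7: not %3==0, res = 9-1 = 8; p=33
v=-3: %3==0, res = 8*2+(-3) = 13; p=34
v=-2: not %3==0, res = 13-1 = 12; p=32
res+p = 12+32 = 44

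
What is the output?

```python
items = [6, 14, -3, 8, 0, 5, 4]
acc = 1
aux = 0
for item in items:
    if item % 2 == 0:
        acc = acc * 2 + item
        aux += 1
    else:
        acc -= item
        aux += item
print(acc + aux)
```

item=6: even, acc = 1*2+6 = 8; aux=1
item=14: even, acc = 8*2+14 = 30; aux=2
item=-3: not even, acc = 30-(-3) = 33; aux=-1
item=8: even, acc = 33*2+8 = 74; aux=0
item=0: even, acc = 74*2+0 = 148; aux=1
item=5: not even, acc = 148-5 = 143; aux=6
item=4: even, acc = 143*2+4 = 290; aux=7
acc+aux = 290+7 = 297

297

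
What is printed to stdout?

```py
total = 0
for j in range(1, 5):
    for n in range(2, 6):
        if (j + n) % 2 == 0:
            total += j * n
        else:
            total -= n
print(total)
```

j=1,n=2: odd sum, total = 0-2 = -2
j=1,n=3: even sum, total = (-2)+3 = 1
j=1,n=4: odd sum, total = 1-4 = -3
j=1,n=5: even sum, total = (-3)+5 = 2
j=2,n=2: even sum, total = 2+4 = 6
j=2,n=3: odd sum, total = 6-3 = 3
j=2,n=4: even sum, total = 3+8 = 11
j=2,n=5: odd sum, total = 11-5 = 6
j=3,n=2: odd sum, total = 6-2 = 4
j=3,n=3: even sum, total = 4+9 = 13
j=3,n=4: odd sum, total = 13-4 = 9
j=3,n=5: even sum, total = 9+15 = 24
j=4,n=2: even sum, total = 24+8 = 32
j=4,n=3: odd sum, total = 32-3 = 29
j=4,n=4: even sum, total = 29+16 = 45
j=4,n=5: odd sum, total = 45-5 = 40

40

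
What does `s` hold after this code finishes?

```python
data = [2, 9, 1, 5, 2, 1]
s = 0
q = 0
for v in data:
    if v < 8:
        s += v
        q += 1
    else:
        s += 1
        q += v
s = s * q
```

v=2: <8, s = 0+2 = 2; q=1
v=9: not <8, s = 2+1 = 3; q=10
v=1: <8, s = 3+1 = 4; q=11
v=5: <8, s = 4+5 = 9; q=12
v=2: <8, s = 9+2 = 11; q=13
v=1: <8, s = 11+1 = 12; q=14
s*q = 12*14 = 168

168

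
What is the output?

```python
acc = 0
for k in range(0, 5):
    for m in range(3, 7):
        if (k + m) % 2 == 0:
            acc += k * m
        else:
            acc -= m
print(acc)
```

48

k=0,m=3: odd sum, acc = 0-3 = -3
k=0,m=4: even sum, acc = (-3)+0 = -3
k=0,m=5: odd sum, acc = (-3)-5 = -8
k=0,m=6: even sum, acc = (-8)+0 = -8
k=1,m=3: even sum, acc = (-8)+3 = -5
k=1,m=4: odd sum, acc = (-5)-4 = -9
k=1,m=5: even sum, acc = (-9)+5 = -4
k=1,m=6: odd sum, acc = (-4)-6 = -10
k=2,m=3: odd sum, acc = (-10)-3 = -13
k=2,m=4: even sum, acc = (-13)+8 = -5
k=2,m=5: odd sum, acc = (-5)-5 = -10
k=2,m=6: even sum, acc = (-10)+12 = 2
k=3,m=3: even sum, acc = 2+9 = 11
k=3,m=4: odd sum, acc = 11-4 = 7
k=3,m=5: even sum, acc = 7+15 = 22
k=3,m=6: odd sum, acc = 22-6 = 16
k=4,m=3: odd sum, acc = 16-3 = 13
k=4,m=4: even sum, acc = 13+16 = 29
k=4,m=5: odd sum, acc = 29-5 = 24
k=4,m=6: even sum, acc = 24+24 = 48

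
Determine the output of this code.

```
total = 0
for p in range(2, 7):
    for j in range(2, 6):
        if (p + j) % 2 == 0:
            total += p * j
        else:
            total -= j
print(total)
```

100

p=2,j=2: even sum, total = 0+4 = 4
p=2,j=3: odd sum, total = 4-3 = 1
p=2,j=4: even sum, total = 1+8 = 9
p=2,j=5: odd sum, total = 9-5 = 4
p=3,j=2: odd sum, total = 4-2 = 2
p=3,j=3: even sum, total = 2+9 = 11
p=3,j=4: odd sum, total = 11-4 = 7
p=3,j=5: even sum, total = 7+15 = 22
p=4,j=2: even sum, total = 22+8 = 30
p=4,j=3: odd sum, total = 30-3 = 27
p=4,j=4: even sum, total = 27+16 = 43
p=4,j=5: odd sum, total = 43-5 = 38
p=5,j=2: odd sum, total = 38-2 = 36
p=5,j=3: even sum, total = 36+15 = 51
p=5,j=4: odd sum, total = 51-4 = 47
p=5,j=5: even sum, total = 47+25 = 72
p=6,j=2: even sum, total = 72+12 = 84
p=6,j=3: odd sum, total = 84-3 = 81
p=6,j=4: even sum, total = 81+24 = 105
p=6,j=5: odd sum, total = 105-5 = 100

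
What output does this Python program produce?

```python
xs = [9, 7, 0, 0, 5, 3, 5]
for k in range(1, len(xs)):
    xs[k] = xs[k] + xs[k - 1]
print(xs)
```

[9, 16, 16, 16, 21, 24, 29]

k=1: xs[1] = 7+9 = 16 → [9, 16, 0, 0, 5, 3, 5]
k=2: xs[2] = 0+16 = 16 → [9, 16, 16, 0, 5, 3, 5]
k=3: xs[3] = 0+16 = 16 → [9, 16, 16, 16, 5, 3, 5]
k=4: xs[4] = 5+16 = 21 → [9, 16, 16, 16, 21, 3, 5]
k=5: xs[5] = 3+21 = 24 → [9, 16, 16, 16, 21, 24, 5]
k=6: xs[6] = 5+24 = 29 → [9, 16, 16, 16, 21, 24, 29]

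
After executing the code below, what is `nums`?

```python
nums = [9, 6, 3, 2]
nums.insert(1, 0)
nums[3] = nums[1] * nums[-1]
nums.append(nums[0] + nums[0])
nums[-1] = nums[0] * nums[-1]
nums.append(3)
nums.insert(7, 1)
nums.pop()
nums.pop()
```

insert 0 at 1 → [9, 0, 6, 3, 2]
nums[3] = nums[1]*nums[-1] = 0*2 = 0 → [9, 0, 6, 0, 2]
append nums[0]+nums[0] = 9+9 = 18 → [9, 0, 6, 0, 2, 18]
nums[-1] = nums[0]*nums[-1] = 9*18 = 162 → [9, 0, 6, 0, 2, 162]
append 3 → [9, 0, 6, 0, 2, 162, 3]
insert 1 at 7 → [9, 0, 6, 0, 2, 162, 3, 1]
pop() removes 1 → [9, 0, 6, 0, 2, 162, 3]
pop() removes 3 → [9, 0, 6, 0, 2, 162]

[9, 0, 6, 0, 2, 162]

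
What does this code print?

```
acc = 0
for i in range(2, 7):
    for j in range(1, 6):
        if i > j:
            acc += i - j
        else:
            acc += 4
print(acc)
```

75

i=2,j=1: 2>1, acc = 0+1 = 1
i=2,j=2: not 2>2, acc = 1+4 = 5
i=2,j=3: not 2>3, acc = 5+4 = 9
i=2,j=4: not 2>4, acc = 9+4 = 13
i=2,j=5: not 2>5, acc = 13+4 = 17
i=3,j=1: 3>1, acc = 17+2 = 19
i=3,j=2: 3>2, acc = 19+1 = 20
i=3,j=3: not 3>3, acc = 20+4 = 24
i=3,j=4: not 3>4, acc = 24+4 = 28
i=3,j=5: not 3>5, acc = 28+4 = 32
i=4,j=1: 4>1, acc = 32+3 = 35
i=4,j=2: 4>2, acc = 35+2 = 37
i=4,j=3: 4>3, acc = 37+1 = 38
i=4,j=4: not 4>4, acc = 38+4 = 42
i=4,j=5: not 4>5, acc = 42+4 = 46
i=5,j=1: 5>1, acc = 46+4 = 50
i=5,j=2: 5>2, acc = 50+3 = 53
i=5,j=3: 5>3, acc = 53+2 = 55
i=5,j=4: 5>4, acc = 55+1 = 56
i=5,j=5: not 5>5, acc = 56+4 = 60
i=6,j=1: 6>1, acc = 60+5 = 65
i=6,j=2: 6>2, acc = 65+4 = 69
i=6,j=3: 6>3, acc = 69+3 = 72
i=6,j=4: 6>4, acc = 72+2 = 74
i=6,j=5: 6>5, acc = 74+1 = 75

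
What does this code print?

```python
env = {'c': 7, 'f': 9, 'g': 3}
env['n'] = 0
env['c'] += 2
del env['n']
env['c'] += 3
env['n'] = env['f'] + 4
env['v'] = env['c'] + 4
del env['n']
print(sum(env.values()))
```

env['n'] = 0 → {'c': 7, 'f': 9, 'g': 3, 'n': 0}
env['c'] = 7+2 = 9 → {'c': 9, 'f': 9, 'g': 3, 'n': 0}
del 'n' → {'c': 9, 'f': 9, 'g': 3}
env['c'] = 9+3 = 12 → {'c': 12, 'f': 9, 'g': 3}
env['n'] = env['f']+4 = 13 → {'c': 12, 'f': 9, 'g': 3, 'n': 13}
env['v'] = env['c']+4 = 16 → {'c': 12, 'f': 9, 'g': 3, 'n': 13, 'v': 16}
del 'n' → {'c': 12, 'f': 9, 'g': 3, 'v': 16}
sum of values = 40

40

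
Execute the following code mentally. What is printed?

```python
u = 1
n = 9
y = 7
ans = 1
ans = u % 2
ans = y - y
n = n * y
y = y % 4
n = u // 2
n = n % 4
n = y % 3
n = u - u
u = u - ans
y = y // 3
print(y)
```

ans = 1%2 = 1
ans = 7-7 = 0
n = 9*7 = 63
y = 7%4 = 3
n = 1//2 = 0
n = 0%4 = 0
n = 3%3 = 0
n = 1-1 = 0
u = 1-0 = 1
y = 3//3 = 1

1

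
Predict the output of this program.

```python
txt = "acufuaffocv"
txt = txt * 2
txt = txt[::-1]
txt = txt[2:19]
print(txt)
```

offaufucavcoffauf

repeat ×2 → 'acufuaffocvacufuaffocv'
reverse → 'vcoffaufucavcoffaufuca'
slice [2:19] → 'offaufucavcoffauf'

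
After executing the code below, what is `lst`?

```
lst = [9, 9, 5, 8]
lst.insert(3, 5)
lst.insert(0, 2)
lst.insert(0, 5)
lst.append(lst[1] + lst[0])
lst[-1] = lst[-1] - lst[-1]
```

insert 5 at 3 → [9, 9, 5, 5, 8]
insert 2 at 0 → [2, 9, 9, 5, 5, 8]
insert 5 at 0 → [5, 2, 9, 9, 5, 5, 8]
append lst[1]+lst[0] = 2+5 = 7 → [5, 2, 9, 9, 5, 5, 8, 7]
lst[-1] = lst[-1]-lst[-1] = 7-7 = 0 → [5, 2, 9, 9, 5, 5, 8, 0]

[5, 2, 9, 9, 5, 5, 8, 0]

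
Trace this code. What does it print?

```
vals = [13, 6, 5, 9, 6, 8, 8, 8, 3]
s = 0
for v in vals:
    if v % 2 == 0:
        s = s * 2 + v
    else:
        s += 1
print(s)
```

v=13: not even, s = 0+1 = 1
v=6: even, s = 1*2+6 = 8
v=5: not even, s = 8+1 = 9
v=9: not even, s = 9+1 = 10
v=6: even, s = 10*2+6 = 26
v=8: even, s = 26*2+8 = 60
v=8: even, s = 60*2+8 = 128
v=8: even, s = 128*2+8 = 264
v=3: not even, s = 264+1 = 265

265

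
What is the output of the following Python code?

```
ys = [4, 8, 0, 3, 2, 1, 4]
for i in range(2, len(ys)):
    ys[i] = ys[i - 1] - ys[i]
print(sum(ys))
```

i=2: ys[2] = 8-0 = 8 → [4, 8, 8, 3, 2, 1, 4]
i=3: ys[3] = 8-3 = 5 → [4, 8, 8, 5, 2, 1, 4]
i=4: ys[4] = 5-2 = 3 → [4, 8, 8, 5, 3, 1, 4]
i=5: ys[5] = 3-1 = 2 → [4, 8, 8, 5, 3, 2, 4]
i=6: ys[6] = 2-4 = -2 → [4, 8, 8, 5, 3, 2, -2]
sum = 28

28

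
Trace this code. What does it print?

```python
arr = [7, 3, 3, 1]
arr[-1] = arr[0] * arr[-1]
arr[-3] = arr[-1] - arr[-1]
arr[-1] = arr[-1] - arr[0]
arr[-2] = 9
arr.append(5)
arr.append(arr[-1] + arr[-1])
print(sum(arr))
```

31

arr[-1] = arr[0]*arr[-1] = 7*1 = 7 → [7, 3, 3, 7]
arr[-3] = arr[-1]-arr[-1] = 7-7 = 0 → [7, 0, 3, 7]
arr[-1] = arr[-1]-arr[0] = 7-7 = 0 → [7, 0, 3, 0]
arr[-2] = 9 → [7, 0, 9, 0]
append 5 → [7, 0, 9, 0, 5]
append arr[-1]+arr[-1] = 5+5 = 10 → [7, 0, 9, 0, 5, 10]
sum = 31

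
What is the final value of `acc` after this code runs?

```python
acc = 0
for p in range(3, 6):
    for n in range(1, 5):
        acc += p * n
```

120

p=3,n=1: acc = 0+3 = 3
p=3,n=2: acc = 3+6 = 9
p=3,n=3: acc = 9+9 = 18
p=3,n=4: acc = 18+12 = 30
p=4,n=1: acc = 30+4 = 34
p=4,n=2: acc = 34+8 = 42
p=4,n=3: acc = 42+12 = 54
p=4,n=4: acc = 54+16 = 70
p=5,n=1: acc = 70+5 = 75
p=5,n=2: acc = 75+10 = 85
p=5,n=3: acc = 85+15 = 100
p=5,n=4: acc = 100+20 = 120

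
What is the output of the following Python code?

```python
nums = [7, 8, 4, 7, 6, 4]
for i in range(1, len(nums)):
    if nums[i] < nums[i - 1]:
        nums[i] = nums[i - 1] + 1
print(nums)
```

i=1: 8>=7, unchanged → [7, 8, 4, 7, 6, 4]
i=2: 4<8, nums[2] = 8+1 = 9 → [7, 8, 9, 7, 6, 4]
i=3: 7<9, nums[3] = 9+1 = 10 → [7, 8, 9, 10, 6, 4]
i=4: 6<10, nums[4] = 10+1 = 11 → [7, 8, 9, 10, 11, 4]
i=5: 4<11, nums[5] = 11+1 = 12 → [7, 8, 9, 10, 11, 12]

[7, 8, 9, 10, 11, 12]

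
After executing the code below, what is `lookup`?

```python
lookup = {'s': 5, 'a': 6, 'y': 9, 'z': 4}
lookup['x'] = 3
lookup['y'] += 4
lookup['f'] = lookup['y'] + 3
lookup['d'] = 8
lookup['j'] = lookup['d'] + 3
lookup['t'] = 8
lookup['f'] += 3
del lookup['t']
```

lookup['x'] = 3 → {'s': 5, 'a': 6, 'y': 9, 'z': 4, 'x': 3}
lookup['y'] = 9+4 = 13 → {'s': 5, 'a': 6, 'y': 13, 'z': 4, 'x': 3}
lookup['f'] = lookup['y']+3 = 16 → {'s': 5, 'a': 6, 'y': 13, 'z': 4, 'x': 3, 'f': 16}
lookup['d'] = 8 → {'s': 5, 'a': 6, 'y': 13, 'z': 4, 'x': 3, 'f': 16, 'd': 8}
lookup['j'] = lookup['d']+3 = 11 → {'s': 5, 'a': 6, 'y': 13, 'z': 4, 'x': 3, 'f': 16, 'd': 8, 'j': 11}
lookup['t'] = 8 → {'s': 5, 'a': 6, 'y': 13, 'z': 4, 'x': 3, 'f': 16, 'd': 8, 'j': 11, 't': 8}
lookup['f'] = 16+3 = 19 → {'s': 5, 'a': 6, 'y': 13, 'z': 4, 'x': 3, 'f': 19, 'd': 8, 'j': 11, 't': 8}
del 't' → {'s': 5, 'a': 6, 'y': 13, 'z': 4, 'x': 3, 'f': 19, 'd': 8, 'j': 11}

{'s': 5, 'a': 6, 'y': 13, 'z': 4, 'x': 3, 'f': 19, 'd': 8, 'j': 11}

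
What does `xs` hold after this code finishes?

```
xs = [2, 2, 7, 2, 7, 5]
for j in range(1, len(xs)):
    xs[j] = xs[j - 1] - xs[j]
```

j=1: xs[1] = 2-2 = 0 → [2, 0, 7, 2, 7, 5]
j=2: xs[2] = 0-7 = -7 → [2, 0, -7, 2, 7, 5]
j=3: xs[3] = (-7)-2 = -9 → [2, 0, -7, -9, 7, 5]
j=4: xs[4] = (-9)-7 = -16 → [2, 0, -7, -9, -16, 5]
j=5: xs[5] = (-16)-5 = -21 → [2, 0, -7, -9, -16, -21]

[2, 0, -7, -9, -16, -21]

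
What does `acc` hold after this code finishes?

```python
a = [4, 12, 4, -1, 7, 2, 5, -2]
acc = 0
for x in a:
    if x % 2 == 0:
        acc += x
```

x=4: even, acc = 0+4 = 4
x=12: even, acc = 4+12 = 16
x=4: even, acc = 16+4 = 20
x=-1: not even
x=7: not even
x=2: even, acc = 20+2 = 22
x=5: not even
x=-2: even, acc = 22+(-2) = 20

20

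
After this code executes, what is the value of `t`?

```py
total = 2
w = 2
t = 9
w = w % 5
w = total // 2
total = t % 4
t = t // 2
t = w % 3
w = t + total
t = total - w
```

-1

w = 2%5 = 2
w = 2//2 = 1
total = 9%4 = 1
t = 9//2 = 4
t = 1%3 = 1
w = 1+1 = 2
t = 1-2 = -1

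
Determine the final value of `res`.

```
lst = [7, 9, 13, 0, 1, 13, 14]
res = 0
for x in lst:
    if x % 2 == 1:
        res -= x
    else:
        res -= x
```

-57

x=7: odd, res = 0-7 = -7
x=9: odd, res = (-7)-9 = -16
x=13: odd, res = (-16)-13 = -29
x=0: not odd, res = (-29)-0 = -29
x=1: odd, res = (-29)-1 = -30
x=13: odd, res = (-30)-13 = -43
x=14: not odd, res = (-43)-14 = -57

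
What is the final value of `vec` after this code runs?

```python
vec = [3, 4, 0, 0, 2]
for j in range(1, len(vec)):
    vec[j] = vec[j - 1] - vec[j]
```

[3, -1, -1, -1, -3]

j=1: vec[1] = 3-4 = -1 → [3, -1, 0, 0, 2]
j=2: vec[2] = (-1)-0 = -1 → [3, -1, -1, 0, 2]
j=3: vec[3] = (-1)-0 = -1 → [3, -1, -1, -1, 2]
j=4: vec[4] = (-1)-2 = -3 → [3, -1, -1, -1, -3]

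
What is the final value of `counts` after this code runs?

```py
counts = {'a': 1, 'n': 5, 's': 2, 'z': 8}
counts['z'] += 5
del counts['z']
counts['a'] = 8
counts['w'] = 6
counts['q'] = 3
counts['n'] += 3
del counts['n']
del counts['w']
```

{'a': 8, 's': 2, 'q': 3}

counts['z'] = 8+5 = 13 → {'a': 1, 'n': 5, 's': 2, 'z': 13}
del 'z' → {'a': 1, 'n': 5, 's': 2}
counts['a'] = 8 → {'a': 8, 'n': 5, 's': 2}
counts['w'] = 6 → {'a': 8, 'n': 5, 's': 2, 'w': 6}
counts['q'] = 3 → {'a': 8, 'n': 5, 's': 2, 'w': 6, 'q': 3}
counts['n'] = 5+3 = 8 → {'a': 8, 'n': 8, 's': 2, 'w': 6, 'q': 3}
del 'n' → {'a': 8, 's': 2, 'w': 6, 'q': 3}
del 'w' → {'a': 8, 's': 2, 'q': 3}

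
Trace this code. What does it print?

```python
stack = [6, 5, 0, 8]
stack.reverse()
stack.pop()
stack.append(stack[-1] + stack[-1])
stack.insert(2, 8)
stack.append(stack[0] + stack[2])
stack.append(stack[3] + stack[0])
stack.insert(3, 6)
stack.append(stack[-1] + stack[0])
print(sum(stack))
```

87

reverse → [8, 0, 5, 6]
pop() removes 6 → [8, 0, 5]
append stack[-1]+stack[-1] = 5+5 = 10 → [8, 0, 5, 10]
insert 8 at 2 → [8, 0, 8, 5, 10]
append stack[0]+stack[2] = 8+8 = 16 → [8, 0, 8, 5, 10, 16]
append stack[3]+stack[0] = 5+8 = 13 → [8, 0, 8, 5, 10, 16, 13]
insert 6 at 3 → [8, 0, 8, 6, 5, 10, 16, 13]
append stack[-1]+stack[0] = 13+8 = 21 → [8, 0, 8, 6, 5, 10, 16, 13, 21]
sum = 87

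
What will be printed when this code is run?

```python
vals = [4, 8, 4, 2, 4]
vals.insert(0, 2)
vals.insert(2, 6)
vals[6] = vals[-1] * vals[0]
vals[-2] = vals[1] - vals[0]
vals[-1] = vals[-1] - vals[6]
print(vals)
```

insert 2 at 0 → [2, 4, 8, 4, 2, 4]
insert 6 at 2 → [2, 4, 6, 8, 4, 2, 4]
vals[6] = vals[-1]*vals[0] = 4*2 = 8 → [2, 4, 6, 8, 4, 2, 8]
vals[-2] = vals[1]-vals[0] = 4-2 = 2 → [2, 4, 6, 8, 4, 2, 8]
vals[-1] = vals[-1]-vals[6] = 8-8 = 0 → [2, 4, 6, 8, 4, 2, 0]

[2, 4, 6, 8, 4, 2, 0]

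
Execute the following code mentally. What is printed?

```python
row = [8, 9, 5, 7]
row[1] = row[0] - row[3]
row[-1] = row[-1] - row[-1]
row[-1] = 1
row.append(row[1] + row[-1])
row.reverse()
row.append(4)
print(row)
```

row[1] = row[0]-row[3] = 8-7 = 1 → [8, 1, 5, 7]
row[-1] = row[-1]-row[-1] = 7-7 = 0 → [8, 1, 5, 0]
row[-1] = 1 → [8, 1, 5, 1]
append row[1]+row[-1] = 1+1 = 2 → [8, 1, 5, 1, 2]
reverse → [2, 1, 5, 1, 8]
append 4 → [2, 1, 5, 1, 8, 4]

[2, 1, 5, 1, 8, 4]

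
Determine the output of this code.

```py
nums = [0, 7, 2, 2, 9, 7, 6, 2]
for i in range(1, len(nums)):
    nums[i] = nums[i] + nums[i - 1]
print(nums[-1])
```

35

i=1: nums[1] = 7+0 = 7 → [0, 7, 2, 2, 9, 7, 6, 2]
i=2: nums[2] = 2+7 = 9 → [0, 7, 9, 2, 9, 7, 6, 2]
i=3: nums[3] = 2+9 = 11 → [0, 7, 9, 11, 9, 7, 6, 2]
i=4: nums[4] = 9+11 = 20 → [0, 7, 9, 11, 20, 7, 6, 2]
i=5: nums[5] = 7+20 = 27 → [0, 7, 9, 11, 20, 27, 6, 2]
i=6: nums[6] = 6+27 = 33 → [0, 7, 9, 11, 20, 27, 33, 2]
i=7: nums[7] = 2+33 = 35 → [0, 7, 9, 11, 20, 27, 33, 35]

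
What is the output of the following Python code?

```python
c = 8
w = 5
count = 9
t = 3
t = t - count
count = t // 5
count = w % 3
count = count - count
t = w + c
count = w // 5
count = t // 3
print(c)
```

8

t = 3-9 = -6
count = (-6)//5 = -2
count = 5%3 = 2
count = 2-2 = 0
t = 5+8 = 13
count = 5//5 = 1
count = 13//3 = 4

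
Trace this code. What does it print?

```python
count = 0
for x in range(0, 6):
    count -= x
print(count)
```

-15

x=0: count = 0-0 = 0
x=1: count = 0-1 = -1
x=2: count = (-1)-2 = -3
x=3: count = (-3)-3 = -6
x=4: count = (-6)-4 = -10
x=5: count = (-10)-5 = -15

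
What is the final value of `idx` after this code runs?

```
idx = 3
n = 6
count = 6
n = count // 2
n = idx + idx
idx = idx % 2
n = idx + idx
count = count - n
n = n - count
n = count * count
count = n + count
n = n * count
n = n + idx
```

n = 6//2 = 3
n = 3+3 = 6
idx = 3%2 = 1
n = 1+1 = 2
count = 6-2 = 4
n = 2-4 = -2
n = 4*4 = 16
count = 16+4 = 20
n = 16*20 = 320
n = 320+1 = 321

1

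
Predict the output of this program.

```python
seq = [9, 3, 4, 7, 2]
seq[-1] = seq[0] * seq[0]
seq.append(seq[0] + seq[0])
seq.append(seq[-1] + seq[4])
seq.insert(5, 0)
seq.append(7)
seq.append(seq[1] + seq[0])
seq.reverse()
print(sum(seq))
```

240

seq[-1] = seq[0]*seq[0] = 9*9 = 81 → [9, 3, 4, 7, 81]
append seq[0]+seq[0] = 9+9 = 18 → [9, 3, 4, 7, 81, 18]
append seq[-1]+seq[4] = 18+81 = 99 → [9, 3, 4, 7, 81, 18, 99]
insert 0 at 5 → [9, 3, 4, 7, 81, 0, 18, 99]
append 7 → [9, 3, 4, 7, 81, 0, 18, 99, 7]
append seq[1]+seq[0] = 3+9 = 12 → [9, 3, 4, 7, 81, 0, 18, 99, 7, 12]
reverse → [12, 7, 99, 18, 0, 81, 7, 4, 3, 9]
sum = 240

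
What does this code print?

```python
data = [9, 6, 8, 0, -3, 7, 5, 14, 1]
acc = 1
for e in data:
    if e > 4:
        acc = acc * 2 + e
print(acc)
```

564

e=9: >4, acc = 1*2+9 = 11
e=6: >4, acc = 11*2+6 = 28
e=8: >4, acc = 28*2+8 = 64
e=0: not >4
e=-3: not >4
e=7: >4, acc = 64*2+7 = 135
e=5: >4, acc = 135*2+5 = 275
e=14: >4, acc = 275*2+14 = 564
e=1: not >4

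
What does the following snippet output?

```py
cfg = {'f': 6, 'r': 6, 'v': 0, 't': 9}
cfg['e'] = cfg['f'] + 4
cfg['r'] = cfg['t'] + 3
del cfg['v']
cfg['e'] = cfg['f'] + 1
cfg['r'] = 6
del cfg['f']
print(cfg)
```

cfg['e'] = cfg['f']+4 = 10 → {'f': 6, 'r': 6, 'v': 0, 't': 9, 'e': 10}
cfg['r'] = cfg['t']+3 = 12 → {'f': 6, 'r': 12, 'v': 0, 't': 9, 'e': 10}
del 'v' → {'f': 6, 'r': 12, 't': 9, 'e': 10}
cfg['e'] = cfg['f']+1 = 7 → {'f': 6, 'r': 12, 't': 9, 'e': 7}
cfg['r'] = 6 → {'f': 6, 'r': 6, 't': 9, 'e': 7}
del 'f' → {'r': 6, 't': 9, 'e': 7}

{'r': 6, 't': 9, 'e': 7}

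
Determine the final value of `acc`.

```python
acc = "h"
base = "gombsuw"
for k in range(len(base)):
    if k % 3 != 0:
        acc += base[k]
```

'homsu'

k=0: skip
k=1: add 'o' → 'ho'
k=2: add 'm' → 'hom'
k=3: skip
k=4: add 's' → 'homs'
k=5: add 'u' → 'homsu'
k=6: skip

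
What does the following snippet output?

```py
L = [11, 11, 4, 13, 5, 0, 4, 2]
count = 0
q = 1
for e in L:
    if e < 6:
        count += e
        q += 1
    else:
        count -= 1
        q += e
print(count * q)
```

e=11: not <6, count = 0-1 = -1; q=12
e=11: not <6, count = (-1)-1 = -2; q=23
e=4: <6, count = (-2)+4 = 2; q=24
e=13: not <6, count = 2-1 = 1; q=37
e=5: <6, count = 1+5 = 6; q=38
e=0: <6, count = 6+0 = 6; q=39
e=4: <6, count = 6+4 = 10; q=40
e=2: <6, count = 10+2 = 12; q=41
count*q = 12*41 = 492

492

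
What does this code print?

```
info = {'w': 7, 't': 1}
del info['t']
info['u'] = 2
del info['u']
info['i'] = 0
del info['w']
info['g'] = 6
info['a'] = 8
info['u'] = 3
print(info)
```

{'i': 0, 'g': 6, 'a': 8, 'u': 3}

del 't' → {'w': 7}
info['u'] = 2 → {'w': 7, 'u': 2}
del 'u' → {'w': 7}
info['i'] = 0 → {'w': 7, 'i': 0}
del 'w' → {'i': 0}
info['g'] = 6 → {'i': 0, 'g': 6}
info['a'] = 8 → {'i': 0, 'g': 6, 'a': 8}
info['u'] = 3 → {'i': 0, 'g': 6, 'a': 8, 'u': 3}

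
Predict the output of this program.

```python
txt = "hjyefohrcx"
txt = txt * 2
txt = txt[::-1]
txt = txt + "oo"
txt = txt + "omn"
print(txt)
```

xcrhofeyjhxcrhofeyjhooomn

repeat ×2 → 'hjyefohrcxhjyefohrcx'
reverse → 'xcrhofeyjhxcrhofeyjh'
+ 'oo' → 'xcrhofeyjhxcrhofeyjhoo'
+ 'omn' → 'xcrhofeyjhxcrhofeyjhooomn'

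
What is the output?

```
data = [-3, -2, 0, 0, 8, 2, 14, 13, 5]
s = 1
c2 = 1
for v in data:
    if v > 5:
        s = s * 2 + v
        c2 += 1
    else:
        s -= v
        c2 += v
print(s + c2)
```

v=-3: not >5, s = 1-(-3) = 4; c2=-2
v=-2: not >5, s = 4-(-2) = 6; c2=-4
v=0: not >5, s = 6-0 = 6; c2=-4
v=0: not >5, s = 6-0 = 6; c2=-4
v=8: >5, s = 6*2+8 = 20; c2=-3
v=2: not >5, s = 20-2 = 18; c2=-1
v=14: >5, s = 18*2+14 = 50; c2=0
v=13: >5, s = 50*2+13 = 113; c2=1
v=5: not >5, s = 113-5 = 108; c2=6
s+c2 = 108+6 = 114

114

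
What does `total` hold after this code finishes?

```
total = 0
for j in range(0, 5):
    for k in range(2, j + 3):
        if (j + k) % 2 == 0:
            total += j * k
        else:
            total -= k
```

68

j=0,k=2: even sum, total = 0+0 = 0
j=1,k=2: odd sum, total = 0-2 = -2
j=1,k=3: even sum, total = (-2)+3 = 1
j=2,k=2: even sum, total = 1+4 = 5
j=2,k=3: odd sum, total = 5-3 = 2
j=2,k=4: even sum, total = 2+8 = 10
j=3,k=2: odd sum, total = 10-2 = 8
j=3,k=3: even sum, total = 8+9 = 17
j=3,k=4: odd sum, total = 17-4 = 13
j=3,k=5: even sum, total = 13+15 = 28
j=4,k=2: even sum, total = 28+8 = 36
j=4,k=3: odd sum, total = 36-3 = 33
j=4,k=4: even sum, total = 33+16 = 49
j=4,k=5: odd sum, total = 49-5 = 44
j=4,k=6: even sum, total = 44+24 = 68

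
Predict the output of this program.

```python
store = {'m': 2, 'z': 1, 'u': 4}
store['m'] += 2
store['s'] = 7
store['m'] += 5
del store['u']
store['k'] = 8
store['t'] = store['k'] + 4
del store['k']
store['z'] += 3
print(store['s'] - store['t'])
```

store['m'] = 2+2 = 4 → {'m': 4, 'z': 1, 'u': 4}
store['s'] = 7 → {'m': 4, 'z': 1, 'u': 4, 's': 7}
store['m'] = 4+5 = 9 → {'m': 9, 'z': 1, 'u': 4, 's': 7}
del 'u' → {'m': 9, 'z': 1, 's': 7}
store['k'] = 8 → {'m': 9, 'z': 1, 's': 7, 'k': 8}
store['t'] = store['k']+4 = 12 → {'m': 9, 'z': 1, 's': 7, 'k': 8, 't': 12}
del 'k' → {'m': 9, 'z': 1, 's': 7, 't': 12}
store['z'] = 1+3 = 4 → {'m': 9, 'z': 4, 's': 7, 't': 12}
store['s']-store['t'] = 7-12 = -5

-5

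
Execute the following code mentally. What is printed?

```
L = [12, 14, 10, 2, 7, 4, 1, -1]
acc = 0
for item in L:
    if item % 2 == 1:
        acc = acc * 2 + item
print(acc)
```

29

item=12: not odd
item=14: not odd
item=10: not odd
item=2: not odd
item=7: odd, acc = 0*2+7 = 7
item=4: not odd
item=1: odd, acc = 7*2+1 = 15
item=-1: odd, acc = 15*2+(-1) = 29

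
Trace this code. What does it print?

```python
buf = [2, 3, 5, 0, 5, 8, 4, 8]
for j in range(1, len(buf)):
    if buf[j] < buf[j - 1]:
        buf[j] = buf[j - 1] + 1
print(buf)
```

j=1: 3>=2, unchanged → [2, 3, 5, 0, 5, 8, 4, 8]
j=2: 5>=3, unchanged → [2, 3, 5, 0, 5, 8, 4, 8]
j=3: 0<5, buf[3] = 5+1 = 6 → [2, 3, 5, 6, 5, 8, 4, 8]
j=4: 5<6, buf[4] = 6+1 = 7 → [2, 3, 5, 6, 7, 8, 4, 8]
j=5: 8>=7, unchanged → [2, 3, 5, 6, 7, 8, 4, 8]
j=6: 4<8, buf[6] = 8+1 = 9 → [2, 3, 5, 6, 7, 8, 9, 8]
j=7: 8<9, buf[7] = 9+1 = 10 → [2, 3, 5, 6, 7, 8, 9, 10]

[2, 3, 5, 6, 7, 8, 9, 10]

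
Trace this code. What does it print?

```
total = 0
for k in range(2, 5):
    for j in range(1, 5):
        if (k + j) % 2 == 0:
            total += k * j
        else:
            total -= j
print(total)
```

34

k=2,j=1: odd sum, total = 0-1 = -1
k=2,j=2: even sum, total = (-1)+4 = 3
k=2,j=3: odd sum, total = 3-3 = 0
k=2,j=4: even sum, total = 0+8 = 8
k=3,j=1: even sum, total = 8+3 = 11
k=3,j=2: odd sum, total = 11-2 = 9
k=3,j=3: even sum, total = 9+9 = 18
k=3,j=4: odd sum, total = 18-4 = 14
k=4,j=1: odd sum, total = 14-1 = 13
k=4,j=2: even sum, total = 13+8 = 21
k=4,j=3: odd sum, total = 21-3 = 18
k=4,j=4: even sum, total = 18+16 = 34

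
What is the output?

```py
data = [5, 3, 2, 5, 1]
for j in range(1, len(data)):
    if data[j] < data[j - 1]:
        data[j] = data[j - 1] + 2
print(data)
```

j=1: 3<5, data[1] = 5+2 = 7 → [5, 7, 2, 5, 1]
j=2: 2<7, data[2] = 7+2 = 9 → [5, 7, 9, 5, 1]
j=3: 5<9, data[3] = 9+2 = 11 → [5, 7, 9, 11, 1]
j=4: 1<11, data[4] = 11+2 = 13 → [5, 7, 9, 11, 13]

[5, 7, 9, 11, 13]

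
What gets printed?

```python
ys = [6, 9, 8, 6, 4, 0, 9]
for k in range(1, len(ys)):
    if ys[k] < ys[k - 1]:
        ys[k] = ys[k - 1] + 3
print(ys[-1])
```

24

k=1: 9>=6, unchanged → [6, 9, 8, 6, 4, 0, 9]
k=2: 8<9, ys[2] = 9+3 = 12 → [6, 9, 12, 6, 4, 0, 9]
k=3: 6<12, ys[3] = 12+3 = 15 → [6, 9, 12, 15, 4, 0, 9]
k=4: 4<15, ys[4] = 15+3 = 18 → [6, 9, 12, 15, 18, 0, 9]
k=5: 0<18, ys[5] = 18+3 = 21 → [6, 9, 12, 15, 18, 21, 9]
k=6: 9<21, ys[6] = 21+3 = 24 → [6, 9, 12, 15, 18, 21, 24]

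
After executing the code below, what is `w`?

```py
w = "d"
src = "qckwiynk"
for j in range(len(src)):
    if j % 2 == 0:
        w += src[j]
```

j=0: add 'q' → 'dq'
j=1: skip
j=2: add 'k' → 'dqk'
j=3: skip
j=4: add 'i' → 'dqki'
j=5: skip
j=6: add 'n' → 'dqkin'
j=7: skip

'dqkin'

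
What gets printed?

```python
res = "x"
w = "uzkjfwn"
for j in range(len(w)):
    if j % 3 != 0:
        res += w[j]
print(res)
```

xzkfw

j=0: skip
j=1: add 'z' → 'xz'
j=2: add 'k' → 'xzk'
j=3: skip
j=4: add 'f' → 'xzkf'
j=5: add 'w' → 'xzkfw'
j=6: skip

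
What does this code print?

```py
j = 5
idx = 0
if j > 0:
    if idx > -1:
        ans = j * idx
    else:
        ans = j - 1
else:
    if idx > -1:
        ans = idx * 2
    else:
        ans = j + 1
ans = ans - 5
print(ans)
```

-5

j=5, idx=0
j > 0 is True; idx > -1 is True
→ ans = j * idx = 0
ans = 0-5 = -5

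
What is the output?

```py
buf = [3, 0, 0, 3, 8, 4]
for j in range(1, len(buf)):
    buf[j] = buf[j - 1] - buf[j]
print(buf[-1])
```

-12

j=1: buf[1] = 3-0 = 3 → [3, 3, 0, 3, 8, 4]
j=2: buf[2] = 3-0 = 3 → [3, 3, 3, 3, 8, 4]
j=3: buf[3] = 3-3 = 0 → [3, 3, 3, 0, 8, 4]
j=4: buf[4] = 0-8 = -8 → [3, 3, 3, 0, -8, 4]
j=5: buf[5] = (-8)-4 = -12 → [3, 3, 3, 0, -8, -12]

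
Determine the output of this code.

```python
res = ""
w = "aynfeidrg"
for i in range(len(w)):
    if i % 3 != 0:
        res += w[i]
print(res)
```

yneirg

i=0: skip
i=1: add 'y' → 'y'
i=2: add 'n' → 'yn'
i=3: skip
i=4: add 'e' → 'yne'
i=5: add 'i' → 'ynei'
i=6: skip
i=7: add 'r' → 'yneir'
i=8: add 'g' → 'yneirg'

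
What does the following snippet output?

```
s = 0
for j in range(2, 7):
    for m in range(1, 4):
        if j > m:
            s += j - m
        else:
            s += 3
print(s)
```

40

j=2,m=1: 2>1, s = 0+1 = 1
j=2,m=2: not 2>2, s = 1+3 = 4
j=2,m=3: not 2>3, s = 4+3 = 7
j=3,m=1: 3>1, s = 7+2 = 9
j=3,m=2: 3>2, s = 9+1 = 10
j=3,m=3: not 3>3, s = 10+3 = 13
j=4,m=1: 4>1, s = 13+3 = 16
j=4,m=2: 4>2, s = 16+2 = 18
j=4,m=3: 4>3, s = 18+1 = 19
j=5,m=1: 5>1, s = 19+4 = 23
j=5,m=2: 5>2, s = 23+3 = 26
j=5,m=3: 5>3, s = 26+2 = 28
j=6,m=1: 6>1, s = 28+5 = 33
j=6,m=2: 6>2, s = 33+4 = 37
j=6,m=3: 6>3, s = 37+3 = 40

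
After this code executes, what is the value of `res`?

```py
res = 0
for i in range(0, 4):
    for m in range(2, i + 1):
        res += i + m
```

15

i=2,m=2: res = 0+4 = 4
i=3,m=2: res = 4+5 = 9
i=3,m=3: res = 9+6 = 15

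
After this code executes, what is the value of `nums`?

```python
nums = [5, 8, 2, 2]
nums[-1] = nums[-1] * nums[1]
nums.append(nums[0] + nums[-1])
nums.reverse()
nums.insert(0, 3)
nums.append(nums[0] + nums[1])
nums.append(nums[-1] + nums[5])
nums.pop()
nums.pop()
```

nums[-1] = nums[-1]*nums[1] = 2*8 = 16 → [5, 8, 2, 16]
append nums[0]+nums[-1] = 5+16 = 21 → [5, 8, 2, 16, 21]
reverse → [21, 16, 2, 8, 5]
insert 3 at 0 → [3, 21, 16, 2, 8, 5]
append nums[0]+nums[1] = 3+21 = 24 → [3, 21, 16, 2, 8, 5, 24]
append nums[-1]+nums[5] = 24+5 = 29 → [3, 21, 16, 2, 8, 5, 24, 29]
pop() removes 29 → [3, 21, 16, 2, 8, 5, 24]
pop() removes 24 → [3, 21, 16, 2, 8, 5]

[3, 21, 16, 2, 8, 5]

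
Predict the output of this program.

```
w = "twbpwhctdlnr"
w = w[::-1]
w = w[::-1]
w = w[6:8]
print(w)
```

reverse → 'rnldtchwpbwt'
reverse → 'twbpwhctdlnr'
slice [6:8] → 'ct'

ct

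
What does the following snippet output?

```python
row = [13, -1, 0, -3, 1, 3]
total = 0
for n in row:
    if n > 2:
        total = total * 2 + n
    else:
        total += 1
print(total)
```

n=13: >2, total = 0*2+13 = 13
n=-1: not >2, total = 13+1 = 14
n=0: not >2, total = 14+1 = 15
n=-3: not >2, total = 15+1 = 16
n=1: not >2, total = 16+1 = 17
n=3: >2, total = 17*2+3 = 37

37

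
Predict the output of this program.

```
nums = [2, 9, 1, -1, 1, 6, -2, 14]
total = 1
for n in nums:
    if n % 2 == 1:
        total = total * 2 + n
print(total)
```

91

n=2: not odd
n=9: odd, total = 1*2+9 = 11
n=1: odd, total = 11*2+1 = 23
n=-1: odd, total = 23*2+(-1) = 45
n=1: odd, total = 45*2+1 = 91
n=6: not odd
n=-2: not odd
n=14: not odd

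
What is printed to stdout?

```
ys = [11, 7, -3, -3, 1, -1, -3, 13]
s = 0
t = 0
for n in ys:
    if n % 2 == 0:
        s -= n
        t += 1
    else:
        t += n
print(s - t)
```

n=11: not even; t=11
n=7: not even; t=18
n=-3: not even; t=15
n=-3: not even; t=12
n=1: not even; t=13
n=-1: not even; t=12
n=-3: not even; t=9
n=13: not even; t=22
s-t = 0-22 = -22

-22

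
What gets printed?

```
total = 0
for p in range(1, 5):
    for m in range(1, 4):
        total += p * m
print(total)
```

p=1,m=1: total = 0+1 = 1
p=1,m=2: total = 1+2 = 3
p=1,m=3: total = 3+3 = 6
p=2,m=1: total = 6+2 = 8
p=2,m=2: total = 8+4 = 12
p=2,m=3: total = 12+6 = 18
p=3,m=1: total = 18+3 = 21
p=3,m=2: total = 21+6 = 27
p=3,m=3: total = 27+9 = 36
p=4,m=1: total = 36+4 = 40
p=4,m=2: total = 40+8 = 48
p=4,m=3: total = 48+12 = 60

60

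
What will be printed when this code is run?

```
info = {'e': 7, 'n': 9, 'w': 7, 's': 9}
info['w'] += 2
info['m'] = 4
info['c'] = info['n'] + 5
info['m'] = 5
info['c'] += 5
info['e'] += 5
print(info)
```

{'e': 12, 'n': 9, 'w': 9, 's': 9, 'm': 5, 'c': 19}

info['w'] = 7+2 = 9 → {'e': 7, 'n': 9, 'w': 9, 's': 9}
info['m'] = 4 → {'e': 7, 'n': 9, 'w': 9, 's': 9, 'm': 4}
info['c'] = info['n']+5 = 14 → {'e': 7, 'n': 9, 'w': 9, 's': 9, 'm': 4, 'c': 14}
info['m'] = 5 → {'e': 7, 'n': 9, 'w': 9, 's': 9, 'm': 5, 'c': 14}
info['c'] = 14+5 = 19 → {'e': 7, 'n': 9, 'w': 9, 's': 9, 'm': 5, 'c': 19}
info['e'] = 7+5 = 12 → {'e': 12, 'n': 9, 'w': 9, 's': 9, 'm': 5, 'c': 19}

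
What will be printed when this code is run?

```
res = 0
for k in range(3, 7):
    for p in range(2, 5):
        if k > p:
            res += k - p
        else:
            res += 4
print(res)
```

k=3,p=2: 3>2, res = 0+1 = 1
k=3,p=3: not 3>3, res = 1+4 = 5
k=3,p=4: not 3>4, res = 5+4 = 9
k=4,p=2: 4>2, res = 9+2 = 11
k=4,p=3: 4>3, res = 11+1 = 12
k=4,p=4: not 4>4, res = 12+4 = 16
k=5,p=2: 5>2, res = 16+3 = 19
k=5,p=3: 5>3, res = 19+2 = 21
k=5,p=4: 5>4, res = 21+1 = 22
k=6,p=2: 6>2, res = 22+4 = 26
k=6,p=3: 6>3, res = 26+3 = 29
k=6,p=4: 6>4, res = 29+2 = 31

31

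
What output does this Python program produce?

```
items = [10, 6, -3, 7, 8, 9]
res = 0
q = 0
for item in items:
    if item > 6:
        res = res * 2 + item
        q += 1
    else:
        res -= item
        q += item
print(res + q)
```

116

item=10: >6, res = 0*2+10 = 10; q=1
item=6: not >6, res = 10-6 = 4; q=7
item=-3: not >6, res = 4-(-3) = 7; q=4
item=7: >6, res = 7*2+7 = 21; q=5
item=8: >6, res = 21*2+8 = 50; q=6
item=9: >6, res = 50*2+9 = 109; q=7
res+q = 109+7 = 116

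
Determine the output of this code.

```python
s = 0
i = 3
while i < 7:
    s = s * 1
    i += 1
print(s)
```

i=3: s = 0*1 = 0
i=4: s = 0*1 = 0
i=5: s = 0*1 = 0
i=6: s = 0*1 = 0

0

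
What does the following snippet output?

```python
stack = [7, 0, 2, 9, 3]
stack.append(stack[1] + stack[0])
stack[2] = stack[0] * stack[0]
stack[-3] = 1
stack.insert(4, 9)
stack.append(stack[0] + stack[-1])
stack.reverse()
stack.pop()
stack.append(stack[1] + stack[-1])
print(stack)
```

append stack[1]+stack[0] = 0+7 = 7 → [7, 0, 2, 9, 3, 7]
stack[2] = stack[0]*stack[0] = 7*7 = 49 → [7, 0, 49, 9, 3, 7]
stack[-3] = 1 → [7, 0, 49, 1, 3, 7]
insert 9 at 4 → [7, 0, 49, 1, 9, 3, 7]
append stack[0]+stack[-1] = 7+7 = 14 → [7, 0, 49, 1, 9, 3, 7, 14]
reverse → [14, 7, 3, 9, 1, 49, 0, 7]
pop() removes 7 → [14, 7, 3, 9, 1, 49, 0]
append stack[1]+stack[-1] = 7+0 = 7 → [14, 7, 3, 9, 1, 49, 0, 7]

[14, 7, 3, 9, 1, 49, 0, 7]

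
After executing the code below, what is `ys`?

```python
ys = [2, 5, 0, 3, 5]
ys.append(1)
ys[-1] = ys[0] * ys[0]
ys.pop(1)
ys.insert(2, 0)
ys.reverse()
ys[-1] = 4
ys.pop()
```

append 1 → [2, 5, 0, 3, 5, 1]
ys[-1] = ys[0]*ys[0] = 2*2 = 4 → [2, 5, 0, 3, 5, 4]
pop(1) removes 5 → [2, 0, 3, 5, 4]
insert 0 at 2 → [2, 0, 0, 3, 5, 4]
reverse → [4, 5, 3, 0, 0, 2]
ys[-1] = 4 → [4, 5, 3, 0, 0, 4]
pop() removes 4 → [4, 5, 3, 0, 0]

[4, 5, 3, 0, 0]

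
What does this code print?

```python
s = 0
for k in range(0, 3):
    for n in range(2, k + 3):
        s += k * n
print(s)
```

23

k=0,n=2: s = 0+0 = 0
k=1,n=2: s = 0+2 = 2
k=1,n=3: s = 2+3 = 5
k=2,n=2: s = 5+4 = 9
k=2,n=3: s = 9+6 = 15
k=2,n=4: s = 15+8 = 23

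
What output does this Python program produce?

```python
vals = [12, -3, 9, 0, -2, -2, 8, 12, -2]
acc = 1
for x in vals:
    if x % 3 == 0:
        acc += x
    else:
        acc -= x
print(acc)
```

x=12: %3==0, acc = 1+12 = 13
x=-3: %3==0, acc = 13+(-3) = 10
x=9: %3==0, acc = 10+9 = 19
x=0: %3==0, acc = 19+0 = 19
x=-2: not %3==0, acc = 19-(-2) = 21
x=-2: not %3==0, acc = 21-(-2) = 23
x=8: not %3==0, acc = 23-8 = 15
x=12: %3==0, acc = 15+12 = 27
x=-2: not %3==0, acc = 27-(-2) = 29

29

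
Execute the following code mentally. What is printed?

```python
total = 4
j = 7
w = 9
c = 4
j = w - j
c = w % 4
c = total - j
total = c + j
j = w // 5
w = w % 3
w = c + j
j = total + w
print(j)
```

7

j = 9-7 = 2
c = 9%4 = 1
c = 4-2 = 2
total = 2+2 = 4
j = 9//5 = 1
w = 9%3 = 0
w = 2+1 = 3
j = 4+3 = 7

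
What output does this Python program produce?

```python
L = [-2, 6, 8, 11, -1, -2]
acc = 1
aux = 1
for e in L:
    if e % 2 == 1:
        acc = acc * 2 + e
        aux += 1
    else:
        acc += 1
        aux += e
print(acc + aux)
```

e=-2: not odd, acc = 1+1 = 2; aux=-1
e=6: not odd, acc = 2+1 = 3; aux=5
e=8: not odd, acc = 3+1 = 4; aux=13
e=11: odd, acc = 4*2+11 = 19; aux=14
e=-1: odd, acc = 19*2+(-1) = 37; aux=15
e=-2: not odd, acc = 37+1 = 38; aux=13
acc+aux = 38+13 = 51

51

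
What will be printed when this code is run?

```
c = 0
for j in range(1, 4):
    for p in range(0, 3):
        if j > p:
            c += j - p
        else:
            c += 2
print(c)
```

16

j=1,p=0: 1>0, c = 0+1 = 1
j=1,p=1: not 1>1, c = 1+2 = 3
j=1,p=2: not 1>2, c = 3+2 = 5
j=2,p=0: 2>0, c = 5+2 = 7
j=2,p=1: 2>1, c = 7+1 = 8
j=2,p=2: not 2>2, c = 8+2 = 10
j=3,p=0: 3>0, c = 10+3 = 13
j=3,p=1: 3>1, c = 13+2 = 15
j=3,p=2: 3>2, c = 15+1 = 16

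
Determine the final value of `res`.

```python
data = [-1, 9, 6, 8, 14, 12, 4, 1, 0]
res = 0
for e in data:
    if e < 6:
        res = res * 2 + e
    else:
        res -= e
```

-382

e=-1: <6, res = 0*2+(-1) = -1
e=9: not <6, res = (-1)-9 = -10
e=6: not <6, res = (-10)-6 = -16
e=8: not <6, res = (-16)-8 = -24
e=14: not <6, res = (-24)-14 = -38
e=12: not <6, res = (-38)-12 = -50
e=4: <6, res = (-50)*2+4 = -96
e=1: <6, res = (-96)*2+1 = -191
e=0: <6, res = (-191)*2+0 = -382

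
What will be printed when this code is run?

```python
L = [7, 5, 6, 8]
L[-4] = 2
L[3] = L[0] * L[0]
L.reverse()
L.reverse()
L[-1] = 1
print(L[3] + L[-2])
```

7

L[-4] = 2 → [2, 5, 6, 8]
L[3] = L[0]*L[0] = 2*2 = 4 → [2, 5, 6, 4]
reverse → [4, 6, 5, 2]
reverse → [2, 5, 6, 4]
L[-1] = 1 → [2, 5, 6, 1]
L[3]+L[-2] = 1+6 = 7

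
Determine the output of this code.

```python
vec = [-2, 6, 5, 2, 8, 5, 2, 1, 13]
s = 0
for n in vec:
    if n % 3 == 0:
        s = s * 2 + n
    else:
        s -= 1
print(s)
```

-3

n=-2: not %3==0, s = 0-1 = -1
n=6: %3==0, s = (-1)*2+6 = 4
n=5: not %3==0, s = 4-1 = 3
n=2: not %3==0, s = 3-1 = 2
n=8: not %3==0, s = 2-1 = 1
n=5: not %3==0, s = 1-1 = 0
n=2: not %3==0, s = 0-1 = -1
n=1: not %3==0, s = (-1)-1 = -2
n=13: not %3==0, s = (-2)-1 = -3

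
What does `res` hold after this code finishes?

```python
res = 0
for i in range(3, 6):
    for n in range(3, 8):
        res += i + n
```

i=3,n=3: res = 0+6 = 6
i=3,n=4: res = 6+7 = 13
i=3,n=5: res = 13+8 = 21
i=3,n=6: res = 21+9 = 30
i=3,n=7: res = 30+10 = 40
i=4,n=3: res = 40+7 = 47
i=4,n=4: res = 47+8 = 55
i=4,n=5: res = 55+9 = 64
i=4,n=6: res = 64+10 = 74
i=4,n=7: res = 74+11 = 85
i=5,n=3: res = 85+8 = 93
i=5,n=4: res = 93+9 = 102
i=5,n=5: res = 102+10 = 112
i=5,n=6: res = 112+11 = 123
i=5,n=7: res = 123+12 = 135

135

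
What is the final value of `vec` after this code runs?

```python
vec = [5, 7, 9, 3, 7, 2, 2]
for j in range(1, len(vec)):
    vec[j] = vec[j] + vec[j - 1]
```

[5, 12, 21, 24, 31, 33, 35]

j=1: vec[1] = 7+5 = 12 → [5, 12, 9, 3, 7, 2, 2]
j=2: vec[2] = 9+12 = 21 → [5, 12, 21, 3, 7, 2, 2]
j=3: vec[3] = 3+21 = 24 → [5, 12, 21, 24, 7, 2, 2]
j=4: vec[4] = 7+24 = 31 → [5, 12, 21, 24, 31, 2, 2]
j=5: vec[5] = 2+31 = 33 → [5, 12, 21, 24, 31, 33, 2]
j=6: vec[6] = 2+33 = 35 → [5, 12, 21, 24, 31, 33, 35]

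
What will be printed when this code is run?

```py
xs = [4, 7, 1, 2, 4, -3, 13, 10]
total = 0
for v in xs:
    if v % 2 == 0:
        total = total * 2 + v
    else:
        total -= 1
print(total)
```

v=4: even, total = 0*2+4 = 4
v=7: not even, total = 4-1 = 3
v=1: not even, total = 3-1 = 2
v=2: even, total = 2*2+2 = 6
v=4: even, total = 6*2+4 = 16
v=-3: not even, total = 16-1 = 15
v=13: not even, total = 15-1 = 14
v=10: even, total = 14*2+10 = 38

38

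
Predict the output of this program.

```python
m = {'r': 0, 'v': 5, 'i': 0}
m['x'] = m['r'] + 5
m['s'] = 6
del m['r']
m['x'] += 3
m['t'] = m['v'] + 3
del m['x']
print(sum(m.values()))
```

19

m['x'] = m['r']+5 = 5 → {'r': 0, 'v': 5, 'i': 0, 'x': 5}
m['s'] = 6 → {'r': 0, 'v': 5, 'i': 0, 'x': 5, 's': 6}
del 'r' → {'v': 5, 'i': 0, 'x': 5, 's': 6}
m['x'] = 5+3 = 8 → {'v': 5, 'i': 0, 'x': 8, 's': 6}
m['t'] = m['v']+3 = 8 → {'v': 5, 'i': 0, 'x': 8, 's': 6, 't': 8}
del 'x' → {'v': 5, 'i': 0, 's': 6, 't': 8}
sum of values = 19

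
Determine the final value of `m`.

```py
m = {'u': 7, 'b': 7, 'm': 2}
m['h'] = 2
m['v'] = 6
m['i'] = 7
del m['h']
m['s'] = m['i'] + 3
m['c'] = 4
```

m['h'] = 2 → {'u': 7, 'b': 7, 'm': 2, 'h': 2}
m['v'] = 6 → {'u': 7, 'b': 7, 'm': 2, 'h': 2, 'v': 6}
m['i'] = 7 → {'u': 7, 'b': 7, 'm': 2, 'h': 2, 'v': 6, 'i': 7}
del 'h' → {'u': 7, 'b': 7, 'm': 2, 'v': 6, 'i': 7}
m['s'] = m['i']+3 = 10 → {'u': 7, 'b': 7, 'm': 2, 'v': 6, 'i': 7, 's': 10}
m['c'] = 4 → {'u': 7, 'b': 7, 'm': 2, 'v': 6, 'i': 7, 's': 10, 'c': 4}

{'u': 7, 'b': 7, 'm': 2, 'v': 6, 'i': 7, 's': 10, 'c': 4}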